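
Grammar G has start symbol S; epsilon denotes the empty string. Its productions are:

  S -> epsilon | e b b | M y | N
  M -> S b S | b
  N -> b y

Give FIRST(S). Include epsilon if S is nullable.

S -> epsilon contributes epsilon.
S -> e b b contributes {e}.
From S -> M y: add FIRST(M) = { b, e }.
From S -> N: add FIRST(N) = { b }.
Union: FIRST(S) = { b, e, epsilon }.

{ b, e, epsilon }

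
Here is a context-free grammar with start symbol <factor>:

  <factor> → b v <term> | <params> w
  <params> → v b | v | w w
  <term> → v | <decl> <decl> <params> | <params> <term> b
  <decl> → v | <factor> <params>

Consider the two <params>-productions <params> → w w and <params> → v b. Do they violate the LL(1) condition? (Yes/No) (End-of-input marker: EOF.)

FIRST(w w) = { w } and FIRST(v b) = { v }.
The FIRST sets are disjoint and neither alternative is nullable — no conflict.

No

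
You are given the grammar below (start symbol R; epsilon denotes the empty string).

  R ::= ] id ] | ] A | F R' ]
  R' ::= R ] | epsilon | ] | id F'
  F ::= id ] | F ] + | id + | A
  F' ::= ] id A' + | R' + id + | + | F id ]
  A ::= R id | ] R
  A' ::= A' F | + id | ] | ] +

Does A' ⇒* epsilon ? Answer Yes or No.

Nullable nonterminals: R'.
No production of A' has an RHS whose symbols are all nullable, so A' is not nullable.

No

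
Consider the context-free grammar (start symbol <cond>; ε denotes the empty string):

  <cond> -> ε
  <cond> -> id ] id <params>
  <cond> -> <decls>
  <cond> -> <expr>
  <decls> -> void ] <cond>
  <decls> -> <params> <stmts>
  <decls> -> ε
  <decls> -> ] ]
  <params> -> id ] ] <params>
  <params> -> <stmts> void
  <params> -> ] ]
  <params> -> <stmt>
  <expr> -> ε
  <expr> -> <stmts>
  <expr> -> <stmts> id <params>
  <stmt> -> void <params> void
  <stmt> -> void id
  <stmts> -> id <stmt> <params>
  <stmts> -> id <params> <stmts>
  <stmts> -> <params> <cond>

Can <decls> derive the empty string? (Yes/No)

<decls> has an ε-production, so <decls> ⇒ ε.

Yes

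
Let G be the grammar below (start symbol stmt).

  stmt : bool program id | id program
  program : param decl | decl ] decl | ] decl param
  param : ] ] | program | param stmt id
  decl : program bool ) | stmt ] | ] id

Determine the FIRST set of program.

From program : param decl: add FIRST(param) = { ], bool, id }.
From program : decl ] decl: add FIRST(decl) = { ], bool, id }.
program : ] decl param contributes {]}.
Union: FIRST(program) = { ], bool, id }.

{ ], bool, id }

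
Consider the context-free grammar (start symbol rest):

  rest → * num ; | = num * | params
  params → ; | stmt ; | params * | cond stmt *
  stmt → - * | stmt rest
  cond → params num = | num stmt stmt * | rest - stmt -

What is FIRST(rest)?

rest → * num ; contributes {*}.
rest → = num * contributes {=}.
From rest → params: add FIRST(params) = { *, -, ;, =, num }.
Union: FIRST(rest) = { *, -, ;, =, num }.

{ *, -, ;, =, num }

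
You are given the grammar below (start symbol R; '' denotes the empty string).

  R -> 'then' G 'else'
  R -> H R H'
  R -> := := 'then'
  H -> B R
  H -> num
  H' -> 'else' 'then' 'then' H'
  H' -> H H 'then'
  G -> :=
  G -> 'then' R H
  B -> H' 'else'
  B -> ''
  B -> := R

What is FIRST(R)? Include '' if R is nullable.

{ 'else', 'then', :=, num }

R -> 'then' G 'else' contributes {'then'}.
From R -> H R H': add FIRST(H) = { 'else', 'then', :=, num }.
R -> := := 'then' contributes {:=}.
Union: FIRST(R) = { 'else', 'then', :=, num }.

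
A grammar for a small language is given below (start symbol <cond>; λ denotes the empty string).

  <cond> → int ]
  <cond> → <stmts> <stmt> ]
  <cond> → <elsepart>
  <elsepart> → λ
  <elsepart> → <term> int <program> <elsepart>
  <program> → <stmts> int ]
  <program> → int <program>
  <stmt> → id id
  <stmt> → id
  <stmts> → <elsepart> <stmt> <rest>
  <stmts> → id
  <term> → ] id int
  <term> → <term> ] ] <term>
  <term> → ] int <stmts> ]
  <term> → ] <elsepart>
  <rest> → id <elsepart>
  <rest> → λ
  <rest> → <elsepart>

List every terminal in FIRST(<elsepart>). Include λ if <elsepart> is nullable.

{ ], λ }

<elsepart> → λ contributes λ.
From <elsepart> → <term> int <program> <elsepart>: add FIRST(<term>) = { ] }.
Union: FIRST(<elsepart>) = { ], λ }.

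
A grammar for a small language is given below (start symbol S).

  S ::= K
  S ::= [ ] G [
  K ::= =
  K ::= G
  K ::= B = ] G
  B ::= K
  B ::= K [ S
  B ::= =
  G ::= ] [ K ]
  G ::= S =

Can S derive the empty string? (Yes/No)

No nonterminal in this grammar is nullable.
No production of S has an RHS whose symbols are all nullable, so S is not nullable.

No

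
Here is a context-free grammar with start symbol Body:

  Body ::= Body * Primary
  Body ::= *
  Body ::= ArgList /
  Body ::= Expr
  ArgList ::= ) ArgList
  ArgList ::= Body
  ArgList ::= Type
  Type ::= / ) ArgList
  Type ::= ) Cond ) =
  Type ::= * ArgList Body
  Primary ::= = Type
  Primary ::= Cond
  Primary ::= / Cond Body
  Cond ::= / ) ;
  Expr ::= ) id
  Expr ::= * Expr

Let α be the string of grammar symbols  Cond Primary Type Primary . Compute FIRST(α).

{ / }

Add FIRST(Cond) = { / }; Cond is not nullable, stop.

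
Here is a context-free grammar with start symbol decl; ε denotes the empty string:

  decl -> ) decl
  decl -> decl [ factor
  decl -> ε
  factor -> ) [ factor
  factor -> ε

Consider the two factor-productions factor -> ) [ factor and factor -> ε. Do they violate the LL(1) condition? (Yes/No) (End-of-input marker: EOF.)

FIRST() [ factor) = { ) } and FIRST(ε) = { ε }.
The second is nullable but FOLLOW(factor) = { EOF, [ } is disjoint from FIRST of the first.

No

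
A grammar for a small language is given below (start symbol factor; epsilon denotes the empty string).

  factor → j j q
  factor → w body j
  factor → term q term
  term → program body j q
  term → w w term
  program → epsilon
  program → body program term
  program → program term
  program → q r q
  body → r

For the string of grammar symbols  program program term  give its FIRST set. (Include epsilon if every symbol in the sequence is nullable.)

Add FIRST(program)\{epsilon} = { q, r, w }; program is nullable, continue.
Add FIRST(program)\{epsilon} = { q, r, w }; program is nullable, continue.
Add FIRST(term) = { q, r, w }; term is not nullable, stop.

{ q, r, w }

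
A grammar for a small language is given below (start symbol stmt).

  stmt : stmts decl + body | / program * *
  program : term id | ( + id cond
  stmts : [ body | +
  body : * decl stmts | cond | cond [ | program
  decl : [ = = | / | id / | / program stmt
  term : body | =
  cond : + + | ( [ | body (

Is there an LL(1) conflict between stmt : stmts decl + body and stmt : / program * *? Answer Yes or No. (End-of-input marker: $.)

FIRST(stmts decl + body) = { +, [ } and FIRST(/ program * *) = { / }.
The FIRST sets are disjoint and neither alternative is nullable — no conflict.

No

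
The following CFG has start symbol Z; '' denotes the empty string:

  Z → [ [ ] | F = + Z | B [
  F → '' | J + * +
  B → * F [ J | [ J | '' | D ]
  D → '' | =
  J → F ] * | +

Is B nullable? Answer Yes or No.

B has an ''-production, so B ⇒ ''.

Yes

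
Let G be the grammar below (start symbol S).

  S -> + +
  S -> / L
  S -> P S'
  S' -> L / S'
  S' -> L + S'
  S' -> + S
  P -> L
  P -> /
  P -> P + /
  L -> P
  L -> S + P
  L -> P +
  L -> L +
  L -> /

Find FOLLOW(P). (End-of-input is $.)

In S -> P S': add FIRST(S') = { +, / }.
In P -> P + /: add FIRST(+ /) = { + }.
In L -> P: P is at the end, add FOLLOW(L) = { $, +, / }.
In L -> S + P: P is at the end, add FOLLOW(L) = { $, +, / }.
In L -> P +: add FIRST(+) = { + }.
Union: FOLLOW(P) = { $, +, / }.

{ $, +, / }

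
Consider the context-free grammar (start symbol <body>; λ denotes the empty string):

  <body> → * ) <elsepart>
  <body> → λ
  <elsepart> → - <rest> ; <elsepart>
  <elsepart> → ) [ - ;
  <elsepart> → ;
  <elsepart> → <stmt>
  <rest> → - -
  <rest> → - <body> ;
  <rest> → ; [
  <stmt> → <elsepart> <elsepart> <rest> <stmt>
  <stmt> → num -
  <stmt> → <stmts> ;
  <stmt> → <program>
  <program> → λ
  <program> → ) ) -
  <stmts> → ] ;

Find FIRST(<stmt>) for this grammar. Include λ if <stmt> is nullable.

From <stmt> → <elsepart> <elsepart> <rest> <stmt>: <elsepart>, <elsepart> nullable, take FIRST(<elsepart>) ∪ FIRST(<elsepart>) ∪ FIRST(<rest>) = { ), -, ;, ], num }.
<stmt> → num - contributes {num}.
From <stmt> → <stmts> ;: add FIRST(<stmts>) = { ] }.
From <stmt> → <program>: add FIRST(<program>) = { ), λ } (including λ since <program> is nullable).
Union: FIRST(<stmt>) = { ), -, ;, ], num, λ }.

{ ), -, ;, ], num, λ }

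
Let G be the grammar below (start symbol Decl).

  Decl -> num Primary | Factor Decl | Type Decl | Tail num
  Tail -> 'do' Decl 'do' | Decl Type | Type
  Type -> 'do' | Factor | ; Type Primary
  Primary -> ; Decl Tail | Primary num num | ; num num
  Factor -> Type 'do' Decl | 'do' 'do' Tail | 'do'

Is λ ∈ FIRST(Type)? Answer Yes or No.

No nonterminal in this grammar is nullable.
No production of Type has an RHS whose symbols are all nullable, so Type is not nullable.

No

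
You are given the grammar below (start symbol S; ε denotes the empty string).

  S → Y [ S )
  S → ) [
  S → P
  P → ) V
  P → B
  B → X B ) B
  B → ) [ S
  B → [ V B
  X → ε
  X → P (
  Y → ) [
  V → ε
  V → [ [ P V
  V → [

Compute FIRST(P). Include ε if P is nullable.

{ ), [ }

P → ) V contributes {)}.
From P → B: add FIRST(B) = { ), [ }.
Union: FIRST(P) = { ), [ }.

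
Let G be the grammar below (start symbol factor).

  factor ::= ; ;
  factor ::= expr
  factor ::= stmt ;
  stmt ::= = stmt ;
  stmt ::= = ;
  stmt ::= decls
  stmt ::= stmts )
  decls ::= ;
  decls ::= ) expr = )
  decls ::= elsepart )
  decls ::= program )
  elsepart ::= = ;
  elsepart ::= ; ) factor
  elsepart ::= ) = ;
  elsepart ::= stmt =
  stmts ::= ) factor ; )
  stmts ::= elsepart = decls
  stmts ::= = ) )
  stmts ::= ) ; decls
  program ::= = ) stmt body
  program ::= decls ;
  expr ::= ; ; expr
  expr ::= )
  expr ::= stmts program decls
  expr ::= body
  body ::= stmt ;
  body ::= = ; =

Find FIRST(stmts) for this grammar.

stmts ::= ) factor ; ) contributes {)}.
From stmts ::= elsepart = decls: add FIRST(elsepart) = { ), ;, = }.
stmts ::= = ) ) contributes {=}.
stmts ::= ) ; decls contributes {)}.
Union: FIRST(stmts) = { ), ;, = }.

{ ), ;, = }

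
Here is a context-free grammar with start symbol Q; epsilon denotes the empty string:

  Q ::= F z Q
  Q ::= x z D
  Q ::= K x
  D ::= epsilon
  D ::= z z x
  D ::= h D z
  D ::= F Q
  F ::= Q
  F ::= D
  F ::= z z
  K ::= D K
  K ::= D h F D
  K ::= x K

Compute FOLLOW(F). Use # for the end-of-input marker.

{ h, x, z }

In Q ::= F z Q: add FIRST(z Q) = { z }.
In D ::= F Q: add FIRST(Q) = { h, x, z }.
In K ::= D h F D: add FIRST(D)\{epsilon} = { h, x, z }.
  Since D is nullable, also add FOLLOW(K) = { x }.
Union: FOLLOW(F) = { h, x, z }.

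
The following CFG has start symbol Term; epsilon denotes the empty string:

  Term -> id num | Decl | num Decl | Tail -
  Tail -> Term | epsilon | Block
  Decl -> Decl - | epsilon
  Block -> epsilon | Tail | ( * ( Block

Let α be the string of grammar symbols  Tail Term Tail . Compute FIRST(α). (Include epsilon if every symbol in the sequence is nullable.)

{ (, -, id, num, epsilon }

Add FIRST(Tail)\{epsilon} = { (, -, id, num }; Tail is nullable, continue.
Add FIRST(Term)\{epsilon} = { (, -, id, num }; Term is nullable, continue.
Add FIRST(Tail)\{epsilon} = { (, -, id, num }; Tail is nullable, continue.
Every symbol is nullable, so include epsilon.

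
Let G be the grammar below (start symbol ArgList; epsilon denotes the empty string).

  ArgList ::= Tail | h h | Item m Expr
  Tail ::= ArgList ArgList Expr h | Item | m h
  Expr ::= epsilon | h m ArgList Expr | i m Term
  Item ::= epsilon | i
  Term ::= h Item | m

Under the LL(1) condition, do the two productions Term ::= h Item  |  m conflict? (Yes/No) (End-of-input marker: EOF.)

FIRST(h Item) = { h } and FIRST(m) = { m }.
The FIRST sets are disjoint and neither alternative is nullable — no conflict.

No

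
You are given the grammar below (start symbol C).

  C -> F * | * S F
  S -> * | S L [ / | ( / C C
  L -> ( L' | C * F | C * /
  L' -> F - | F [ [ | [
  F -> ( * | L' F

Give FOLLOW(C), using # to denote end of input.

{ #, (, *, [ }

C is the start symbol, so # ∈ FOLLOW(C).
In S -> ( / C C: add FIRST(C) = { (, *, [ }.
In S -> ( / C C: C is at the end, add FOLLOW(S) = { (, *, [ }.
In L -> C * F: add FIRST(* F) = { * }.
In L -> C * /: add FIRST(* /) = { * }.
Union: FOLLOW(C) = { #, (, *, [ }.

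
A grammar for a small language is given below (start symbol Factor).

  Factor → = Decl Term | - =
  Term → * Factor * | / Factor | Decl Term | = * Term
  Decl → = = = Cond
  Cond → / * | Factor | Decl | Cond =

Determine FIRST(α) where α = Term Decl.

Add FIRST(Term) = { *, /, = }; Term is not nullable, stop.

{ *, /, = }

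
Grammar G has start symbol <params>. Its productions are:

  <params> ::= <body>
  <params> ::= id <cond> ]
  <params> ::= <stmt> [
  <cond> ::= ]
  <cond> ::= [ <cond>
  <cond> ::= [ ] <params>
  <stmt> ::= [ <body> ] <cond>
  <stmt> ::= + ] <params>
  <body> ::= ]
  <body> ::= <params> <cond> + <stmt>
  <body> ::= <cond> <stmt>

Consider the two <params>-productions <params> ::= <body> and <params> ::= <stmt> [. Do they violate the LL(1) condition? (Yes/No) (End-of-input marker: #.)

FIRST(<body>) = { +, [, ], id } and FIRST(<stmt> [) = { +, [ }.
Both contain +, so the two alternatives are not disjoint — LL(1) conflict.

Yes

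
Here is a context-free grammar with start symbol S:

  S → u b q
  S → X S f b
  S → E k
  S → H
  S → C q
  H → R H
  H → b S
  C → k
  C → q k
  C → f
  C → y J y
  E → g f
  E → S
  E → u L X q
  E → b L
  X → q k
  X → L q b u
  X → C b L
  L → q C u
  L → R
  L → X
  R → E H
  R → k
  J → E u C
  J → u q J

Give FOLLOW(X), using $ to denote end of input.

In S → X S f b: add FIRST(S f b) = { b, f, g, k, q, u, y }.
In E → u L X q: add FIRST(q) = { q }.
In L → X: X is at the end, add FOLLOW(L) = { b, f, g, k, q, u, y }.
Union: FOLLOW(X) = { b, f, g, k, q, u, y }.

{ b, f, g, k, q, u, y }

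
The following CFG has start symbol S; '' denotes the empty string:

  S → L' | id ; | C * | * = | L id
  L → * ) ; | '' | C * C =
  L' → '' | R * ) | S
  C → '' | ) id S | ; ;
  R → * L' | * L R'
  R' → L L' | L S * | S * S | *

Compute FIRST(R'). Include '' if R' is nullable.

{ ), *, ;, id, '' }

From R' → L L': L, L' nullable, take FIRST(L) ∪ FIRST(L') = { ), *, ;, id }; also '' since the whole RHS is nullable.
From R' → L S *: L, S nullable, take FIRST(L) ∪ FIRST(S) ∪ {*} = { ), *, ;, id }.
From R' → S * S: S nullable, take FIRST(S) ∪ {*} = { ), *, ;, id }.
R' → * contributes {*}.
Union: FIRST(R') = { ), *, ;, id, '' }.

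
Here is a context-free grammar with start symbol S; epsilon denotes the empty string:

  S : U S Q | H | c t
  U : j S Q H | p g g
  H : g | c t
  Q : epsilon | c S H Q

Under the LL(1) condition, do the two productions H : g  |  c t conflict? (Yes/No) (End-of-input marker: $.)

No

FIRST(g) = { g } and FIRST(c t) = { c }.
The FIRST sets are disjoint and neither alternative is nullable — no conflict.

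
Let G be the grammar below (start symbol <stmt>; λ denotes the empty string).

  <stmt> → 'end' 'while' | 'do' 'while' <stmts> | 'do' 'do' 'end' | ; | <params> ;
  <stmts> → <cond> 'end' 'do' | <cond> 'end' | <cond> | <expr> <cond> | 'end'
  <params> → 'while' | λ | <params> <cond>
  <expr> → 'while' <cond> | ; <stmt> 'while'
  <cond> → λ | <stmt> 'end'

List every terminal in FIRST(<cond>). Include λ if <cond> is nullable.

<cond> → λ contributes λ.
From <cond> → <stmt> 'end': add FIRST(<stmt>) = { 'do', 'end', 'while', ; }.
Union: FIRST(<cond>) = { 'do', 'end', 'while', ;, λ }.

{ 'do', 'end', 'while', ;, λ }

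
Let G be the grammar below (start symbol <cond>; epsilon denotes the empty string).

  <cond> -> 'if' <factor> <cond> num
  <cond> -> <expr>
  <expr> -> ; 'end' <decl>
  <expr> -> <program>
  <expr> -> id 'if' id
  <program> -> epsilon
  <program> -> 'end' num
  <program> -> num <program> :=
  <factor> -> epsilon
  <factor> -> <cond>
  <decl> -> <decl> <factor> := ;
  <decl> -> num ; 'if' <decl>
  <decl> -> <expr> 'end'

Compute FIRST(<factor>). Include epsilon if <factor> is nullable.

{ 'end', 'if', ;, id, num, epsilon }

<factor> -> epsilon contributes epsilon.
From <factor> -> <cond>: add FIRST(<cond>) = { 'end', 'if', ;, id, num, epsilon } (including epsilon since <cond> is nullable).
Union: FIRST(<factor>) = { 'end', 'if', ;, id, num, epsilon }.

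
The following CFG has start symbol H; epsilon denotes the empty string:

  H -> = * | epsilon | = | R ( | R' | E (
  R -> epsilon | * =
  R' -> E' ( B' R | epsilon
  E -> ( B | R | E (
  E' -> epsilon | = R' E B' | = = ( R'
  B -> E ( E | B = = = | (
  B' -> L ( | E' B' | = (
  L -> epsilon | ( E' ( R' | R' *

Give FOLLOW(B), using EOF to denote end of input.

In E -> ( B: B is at the end, add FOLLOW(E) = { (, *, = }.
In B -> B = = =: add FIRST(= = =) = { = }.
Union: FOLLOW(B) = { (, *, = }.

{ (, *, = }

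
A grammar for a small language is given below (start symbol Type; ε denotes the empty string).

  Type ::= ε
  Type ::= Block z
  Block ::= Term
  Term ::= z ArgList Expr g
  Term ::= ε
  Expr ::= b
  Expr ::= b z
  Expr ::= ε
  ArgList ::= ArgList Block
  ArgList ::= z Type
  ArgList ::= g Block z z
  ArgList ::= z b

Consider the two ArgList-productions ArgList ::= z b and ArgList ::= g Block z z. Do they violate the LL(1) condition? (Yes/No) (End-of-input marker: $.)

No

FIRST(z b) = { z } and FIRST(g Block z z) = { g }.
The FIRST sets are disjoint and neither alternative is nullable — no conflict.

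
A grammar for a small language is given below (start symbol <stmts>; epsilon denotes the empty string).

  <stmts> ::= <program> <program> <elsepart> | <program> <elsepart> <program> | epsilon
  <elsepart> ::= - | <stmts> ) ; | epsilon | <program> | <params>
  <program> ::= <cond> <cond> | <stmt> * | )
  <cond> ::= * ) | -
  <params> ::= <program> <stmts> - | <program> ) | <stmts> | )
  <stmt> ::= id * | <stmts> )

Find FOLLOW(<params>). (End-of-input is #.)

In <elsepart> ::= <params>: <params> is at the end, add FOLLOW(<elsepart>) = { #, ), *, -, id }.
Union: FOLLOW(<params>) = { #, ), *, -, id }.

{ #, ), *, -, id }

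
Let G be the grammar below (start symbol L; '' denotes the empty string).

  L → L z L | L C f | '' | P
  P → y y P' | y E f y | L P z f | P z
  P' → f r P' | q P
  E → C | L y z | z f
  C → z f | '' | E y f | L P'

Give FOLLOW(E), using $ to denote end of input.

In P → y E f y: add FIRST(f y) = { f }.
In C → E y f: add FIRST(y f) = { y }.
Union: FOLLOW(E) = { f, y }.

{ f, y }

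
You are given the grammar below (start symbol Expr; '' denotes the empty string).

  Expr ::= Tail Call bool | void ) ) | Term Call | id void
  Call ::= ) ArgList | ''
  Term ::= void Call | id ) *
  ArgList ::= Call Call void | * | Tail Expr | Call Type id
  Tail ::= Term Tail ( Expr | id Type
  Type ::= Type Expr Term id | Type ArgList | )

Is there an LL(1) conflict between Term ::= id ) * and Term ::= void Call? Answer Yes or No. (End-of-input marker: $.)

No

FIRST(id ) *) = { id } and FIRST(void Call) = { void }.
The FIRST sets are disjoint and neither alternative is nullable — no conflict.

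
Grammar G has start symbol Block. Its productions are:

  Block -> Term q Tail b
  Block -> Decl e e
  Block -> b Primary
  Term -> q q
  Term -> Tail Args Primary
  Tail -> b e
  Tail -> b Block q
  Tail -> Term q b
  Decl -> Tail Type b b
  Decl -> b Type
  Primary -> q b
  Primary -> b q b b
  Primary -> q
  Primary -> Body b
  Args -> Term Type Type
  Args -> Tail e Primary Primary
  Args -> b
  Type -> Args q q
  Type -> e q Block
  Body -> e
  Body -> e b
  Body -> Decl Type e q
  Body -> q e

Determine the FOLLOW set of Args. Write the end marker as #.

In Term -> Tail Args Primary: add FIRST(Primary) = { b, e, q }.
In Type -> Args q q: add FIRST(q q) = { q }.
Union: FOLLOW(Args) = { b, e, q }.

{ b, e, q }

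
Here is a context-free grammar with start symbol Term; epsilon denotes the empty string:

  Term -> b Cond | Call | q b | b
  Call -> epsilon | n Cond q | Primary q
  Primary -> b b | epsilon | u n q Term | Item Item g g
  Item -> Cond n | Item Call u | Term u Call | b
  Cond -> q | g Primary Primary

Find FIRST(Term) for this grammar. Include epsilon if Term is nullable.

{ b, g, n, q, u, epsilon }

Term -> b Cond contributes {b}.
From Term -> Call: add FIRST(Call) = { b, g, n, q, u, epsilon } (including epsilon since Call is nullable).
Term -> q b contributes {q}.
Term -> b contributes {b}.
Union: FIRST(Term) = { b, g, n, q, u, epsilon }.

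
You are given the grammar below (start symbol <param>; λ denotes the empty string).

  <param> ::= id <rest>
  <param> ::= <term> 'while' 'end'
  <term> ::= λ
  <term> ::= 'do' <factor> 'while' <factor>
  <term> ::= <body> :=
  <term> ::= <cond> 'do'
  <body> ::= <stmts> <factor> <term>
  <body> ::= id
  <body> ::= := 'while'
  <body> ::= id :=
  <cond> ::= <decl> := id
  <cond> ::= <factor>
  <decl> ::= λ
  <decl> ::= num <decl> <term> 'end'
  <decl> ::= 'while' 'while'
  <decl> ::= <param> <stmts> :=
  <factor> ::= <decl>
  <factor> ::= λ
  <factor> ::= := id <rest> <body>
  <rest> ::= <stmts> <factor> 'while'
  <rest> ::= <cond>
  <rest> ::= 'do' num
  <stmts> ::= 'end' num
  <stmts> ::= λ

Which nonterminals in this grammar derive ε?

Directly nullable (have an λ-production): <term>, <decl>, <factor>, <stmts>.
<rest> ::= <cond> with every symbol nullable, so <rest> is nullable.
<body> ::= <stmts> <factor> <term> with every symbol nullable, so <body> is nullable.
<cond> ::= <factor> with every symbol nullable, so <cond> is nullable.
No other nonterminal has a production whose RHS symbols are all nullable.

{ <body>, <cond>, <decl>, <factor>, <rest>, <stmts>, <term> }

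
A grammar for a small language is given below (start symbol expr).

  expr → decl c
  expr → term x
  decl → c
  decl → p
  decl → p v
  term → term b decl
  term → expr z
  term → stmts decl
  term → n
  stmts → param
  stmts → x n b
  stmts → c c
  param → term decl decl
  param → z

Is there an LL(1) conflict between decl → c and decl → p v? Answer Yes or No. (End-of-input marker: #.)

FIRST(c) = { c } and FIRST(p v) = { p }.
The FIRST sets are disjoint and neither alternative is nullable — no conflict.

No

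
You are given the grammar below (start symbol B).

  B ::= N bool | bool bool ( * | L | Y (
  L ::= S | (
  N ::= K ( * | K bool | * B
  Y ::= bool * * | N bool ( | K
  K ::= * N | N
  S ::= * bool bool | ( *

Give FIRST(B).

From B ::= N bool: add FIRST(N) = { * }.
B ::= bool bool ( * contributes {bool}.
From B ::= L: add FIRST(L) = { (, * }.
From B ::= Y (: add FIRST(Y) = { *, bool }.
Union: FIRST(B) = { (, *, bool }.

{ (, *, bool }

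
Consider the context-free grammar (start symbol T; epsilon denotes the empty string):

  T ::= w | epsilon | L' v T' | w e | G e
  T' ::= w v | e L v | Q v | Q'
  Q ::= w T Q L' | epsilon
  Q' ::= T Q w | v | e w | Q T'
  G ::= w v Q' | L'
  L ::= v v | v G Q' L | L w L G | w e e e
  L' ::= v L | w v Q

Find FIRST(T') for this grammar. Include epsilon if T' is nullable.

{ e, v, w }

T' ::= w v contributes {w}.
T' ::= e L v contributes {e}.
From T' ::= Q v: Q nullable, take FIRST(Q) ∪ {v} = { v, w }.
From T' ::= Q': add FIRST(Q') = { e, v, w }.
Union: FIRST(T') = { e, v, w }.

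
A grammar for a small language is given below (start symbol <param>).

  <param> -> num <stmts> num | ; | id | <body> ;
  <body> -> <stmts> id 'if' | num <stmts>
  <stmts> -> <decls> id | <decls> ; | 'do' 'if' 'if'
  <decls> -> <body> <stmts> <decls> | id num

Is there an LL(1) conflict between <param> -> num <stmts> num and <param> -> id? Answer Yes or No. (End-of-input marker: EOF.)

FIRST(num <stmts> num) = { num } and FIRST(id) = { id }.
The FIRST sets are disjoint and neither alternative is nullable — no conflict.

No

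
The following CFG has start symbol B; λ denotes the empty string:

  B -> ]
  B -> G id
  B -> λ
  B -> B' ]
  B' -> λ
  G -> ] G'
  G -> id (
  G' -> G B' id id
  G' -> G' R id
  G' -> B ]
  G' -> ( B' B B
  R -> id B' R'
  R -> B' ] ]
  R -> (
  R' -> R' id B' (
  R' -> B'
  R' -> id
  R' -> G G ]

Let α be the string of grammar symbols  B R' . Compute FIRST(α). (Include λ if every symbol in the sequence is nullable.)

Add FIRST(B)\{λ} = { ], id }; B is nullable, continue.
Add FIRST(R')\{λ} = { ], id }; R' is nullable, continue.
Every symbol is nullable, so include λ.

{ ], id, λ }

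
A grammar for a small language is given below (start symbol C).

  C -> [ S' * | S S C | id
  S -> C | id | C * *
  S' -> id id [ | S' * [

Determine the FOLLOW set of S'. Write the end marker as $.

{ * }

In C -> [ S' *: add FIRST(*) = { * }.
In S' -> S' * [: add FIRST(* [) = { * }.
Union: FOLLOW(S') = { * }.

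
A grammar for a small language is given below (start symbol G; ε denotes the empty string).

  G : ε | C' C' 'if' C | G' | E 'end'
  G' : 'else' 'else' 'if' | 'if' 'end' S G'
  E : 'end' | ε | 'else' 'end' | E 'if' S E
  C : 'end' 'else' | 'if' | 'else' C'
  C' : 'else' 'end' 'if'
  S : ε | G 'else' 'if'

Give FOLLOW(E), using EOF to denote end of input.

In G : E 'end': add FIRST('end') = { 'end' }.
In E : E 'if' S E: add FIRST('if' S E) = { 'if' }.
In E : E 'if' S E: E is at the end, add FOLLOW(E) = { 'end', 'if' }.
Union: FOLLOW(E) = { 'end', 'if' }.

{ 'end', 'if' }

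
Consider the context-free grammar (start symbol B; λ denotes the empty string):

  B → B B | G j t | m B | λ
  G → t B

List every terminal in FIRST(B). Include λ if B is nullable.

From B → B B: B, B nullable, take FIRST(B) ∪ FIRST(B) = { m, t }; also λ since the whole RHS is nullable.
From B → G j t: add FIRST(G) = { t }.
B → m B contributes {m}.
B → λ contributes λ.
Union: FIRST(B) = { m, t, λ }.

{ m, t, λ }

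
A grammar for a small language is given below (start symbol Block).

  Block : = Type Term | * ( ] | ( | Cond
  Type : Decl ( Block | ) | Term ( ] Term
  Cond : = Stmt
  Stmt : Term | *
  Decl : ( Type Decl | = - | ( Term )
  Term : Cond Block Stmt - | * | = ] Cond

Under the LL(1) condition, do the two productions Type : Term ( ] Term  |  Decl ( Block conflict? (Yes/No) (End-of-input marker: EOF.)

FIRST(Term ( ] Term) = { *, = } and FIRST(Decl ( Block) = { (, = }.
Both contain =, so the two alternatives are not disjoint — LL(1) conflict.

Yes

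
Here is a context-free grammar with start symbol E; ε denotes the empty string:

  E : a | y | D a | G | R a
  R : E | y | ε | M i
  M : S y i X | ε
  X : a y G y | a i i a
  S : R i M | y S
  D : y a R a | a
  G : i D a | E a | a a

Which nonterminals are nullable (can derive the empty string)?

Directly nullable (have an ε-production): R, M.
No other nonterminal has a production whose RHS symbols are all nullable.

{ M, R }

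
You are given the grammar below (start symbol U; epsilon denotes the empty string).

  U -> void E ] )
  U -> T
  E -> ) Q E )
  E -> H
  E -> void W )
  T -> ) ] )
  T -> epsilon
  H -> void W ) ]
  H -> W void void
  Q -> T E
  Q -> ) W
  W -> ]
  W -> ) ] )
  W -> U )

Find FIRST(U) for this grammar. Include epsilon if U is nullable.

U -> void E ] ) contributes {void}.
From U -> T: add FIRST(T) = { ), epsilon } (including epsilon since T is nullable).
Union: FIRST(U) = { ), void, epsilon }.

{ ), void, epsilon }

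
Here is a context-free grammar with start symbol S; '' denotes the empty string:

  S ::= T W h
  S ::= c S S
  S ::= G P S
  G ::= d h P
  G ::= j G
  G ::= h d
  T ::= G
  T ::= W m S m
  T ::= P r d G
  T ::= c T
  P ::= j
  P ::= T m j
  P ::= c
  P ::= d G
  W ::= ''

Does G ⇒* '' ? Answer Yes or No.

Nullable nonterminals: W.
No production of G has an RHS whose symbols are all nullable, so G is not nullable.

No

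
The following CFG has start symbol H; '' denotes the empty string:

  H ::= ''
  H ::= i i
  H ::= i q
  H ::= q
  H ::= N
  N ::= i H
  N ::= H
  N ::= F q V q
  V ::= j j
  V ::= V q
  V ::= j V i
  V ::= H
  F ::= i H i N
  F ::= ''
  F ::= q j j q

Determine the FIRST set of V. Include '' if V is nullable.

V ::= j j contributes {j}.
From V ::= V q: V nullable, take FIRST(V) ∪ {q} = { i, j, q }.
V ::= j V i contributes {j}.
From V ::= H: add FIRST(H) = { i, q, '' } (including '' since H is nullable).
Union: FIRST(V) = { i, j, q, '' }.

{ i, j, q, '' }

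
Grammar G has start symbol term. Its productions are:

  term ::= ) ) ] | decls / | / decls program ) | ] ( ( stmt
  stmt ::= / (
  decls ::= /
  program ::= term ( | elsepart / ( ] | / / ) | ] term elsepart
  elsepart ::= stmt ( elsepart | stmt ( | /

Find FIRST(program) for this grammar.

From program ::= term (: add FIRST(term) = { ), /, ] }.
From program ::= elsepart / ( ]: add FIRST(elsepart) = { / }.
program ::= / / ) contributes {/}.
program ::= ] term elsepart contributes {]}.
Union: FIRST(program) = { ), /, ] }.

{ ), /, ] }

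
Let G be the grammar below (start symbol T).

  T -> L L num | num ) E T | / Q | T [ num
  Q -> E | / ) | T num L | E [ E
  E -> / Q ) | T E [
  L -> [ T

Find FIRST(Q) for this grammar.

{ /, [, num }

From Q -> E: add FIRST(E) = { /, [, num }.
Q -> / ) contributes {/}.
From Q -> T num L: add FIRST(T) = { /, [, num }.
From Q -> E [ E: add FIRST(E) = { /, [, num }.
Union: FIRST(Q) = { /, [, num }.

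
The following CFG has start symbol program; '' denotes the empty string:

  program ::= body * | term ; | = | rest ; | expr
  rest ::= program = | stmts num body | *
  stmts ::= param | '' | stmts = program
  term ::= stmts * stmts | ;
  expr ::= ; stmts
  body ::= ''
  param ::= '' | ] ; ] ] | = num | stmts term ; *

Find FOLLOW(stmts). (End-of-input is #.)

{ #, *, ;, =, ], num }

In rest ::= stmts num body: add FIRST(num body) = { num }.
In stmts ::= stmts = program: add FIRST(= program) = { = }.
In term ::= stmts * stmts: add FIRST(* stmts) = { * }.
In term ::= stmts * stmts: stmts is at the end, add FOLLOW(term) = { ; }.
In expr ::= ; stmts: stmts is at the end, add FOLLOW(expr) = { #, *, ;, =, ], num }.
In param ::= stmts term ; *: add FIRST(term ; *) = { *, ;, =, ] }.
Union: FOLLOW(stmts) = { #, *, ;, =, ], num }.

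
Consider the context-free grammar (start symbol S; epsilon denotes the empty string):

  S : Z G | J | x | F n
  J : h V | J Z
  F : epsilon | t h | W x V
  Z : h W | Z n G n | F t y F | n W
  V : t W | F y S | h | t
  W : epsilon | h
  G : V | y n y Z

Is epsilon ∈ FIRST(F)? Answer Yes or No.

Yes

F has an epsilon-production, so F ⇒ epsilon.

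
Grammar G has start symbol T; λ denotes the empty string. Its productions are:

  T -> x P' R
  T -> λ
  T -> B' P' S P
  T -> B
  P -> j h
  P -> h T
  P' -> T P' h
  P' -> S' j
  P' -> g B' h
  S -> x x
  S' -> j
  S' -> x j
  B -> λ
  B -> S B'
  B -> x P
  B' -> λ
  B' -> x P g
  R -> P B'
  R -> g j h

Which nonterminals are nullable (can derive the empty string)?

Directly nullable (have an λ-production): T, B, B'.
No other nonterminal has a production whose RHS symbols are all nullable.

{ B, B', T }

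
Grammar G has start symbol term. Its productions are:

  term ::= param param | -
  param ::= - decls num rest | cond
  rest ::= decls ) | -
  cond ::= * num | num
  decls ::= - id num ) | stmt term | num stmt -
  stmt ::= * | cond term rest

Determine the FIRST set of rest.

From rest ::= decls ): add FIRST(decls) = { *, -, num }.
rest ::= - contributes {-}.
Union: FIRST(rest) = { *, -, num }.

{ *, -, num }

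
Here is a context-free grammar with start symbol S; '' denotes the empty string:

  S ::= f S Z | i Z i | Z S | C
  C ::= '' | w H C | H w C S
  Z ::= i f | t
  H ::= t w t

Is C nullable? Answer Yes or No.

C has an ''-production, so C ⇒ ''.

Yes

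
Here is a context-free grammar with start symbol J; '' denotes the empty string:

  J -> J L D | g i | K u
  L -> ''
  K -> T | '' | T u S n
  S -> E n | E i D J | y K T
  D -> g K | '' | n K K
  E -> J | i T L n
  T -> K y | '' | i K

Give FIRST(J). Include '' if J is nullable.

{ g, i, u, y }

From J -> J L D: add FIRST(J) = { g, i, u, y }.
J -> g i contributes {g}.
From J -> K u: K nullable, take FIRST(K) ∪ {u} = { i, u, y }.
Union: FIRST(J) = { g, i, u, y }.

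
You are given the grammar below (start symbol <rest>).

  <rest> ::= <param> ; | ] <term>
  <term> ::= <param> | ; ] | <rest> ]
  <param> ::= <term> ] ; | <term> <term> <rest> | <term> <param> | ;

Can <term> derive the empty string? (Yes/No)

No nonterminal in this grammar is nullable.
No production of <term> has an RHS whose symbols are all nullable, so <term> is not nullable.

No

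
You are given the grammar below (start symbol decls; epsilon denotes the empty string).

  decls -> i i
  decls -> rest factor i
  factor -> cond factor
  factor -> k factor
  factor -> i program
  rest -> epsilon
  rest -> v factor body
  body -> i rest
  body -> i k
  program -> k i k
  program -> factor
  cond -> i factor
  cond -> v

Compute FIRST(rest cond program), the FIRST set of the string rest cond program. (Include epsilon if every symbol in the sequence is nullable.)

{ i, v }

Add FIRST(rest)\{epsilon} = { v }; rest is nullable, continue.
Add FIRST(cond) = { i, v }; cond is not nullable, stop.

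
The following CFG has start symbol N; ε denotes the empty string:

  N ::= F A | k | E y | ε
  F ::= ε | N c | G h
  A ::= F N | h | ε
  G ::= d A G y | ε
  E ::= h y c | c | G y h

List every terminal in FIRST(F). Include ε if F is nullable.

F ::= ε contributes ε.
From F ::= N c: N nullable, take FIRST(N) ∪ {c} = { c, d, h, k, y }.
From F ::= G h: G nullable, take FIRST(G) ∪ {h} = { d, h }.
Union: FIRST(F) = { c, d, h, k, y, ε }.

{ c, d, h, k, y, ε }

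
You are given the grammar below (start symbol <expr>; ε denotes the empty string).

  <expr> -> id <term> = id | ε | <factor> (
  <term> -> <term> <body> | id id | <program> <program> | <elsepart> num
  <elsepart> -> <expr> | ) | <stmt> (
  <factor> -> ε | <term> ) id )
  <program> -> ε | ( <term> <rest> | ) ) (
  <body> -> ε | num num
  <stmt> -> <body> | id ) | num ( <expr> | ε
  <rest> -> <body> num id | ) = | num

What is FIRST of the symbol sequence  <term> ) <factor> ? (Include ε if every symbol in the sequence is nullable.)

{ (, ), id, num }

Add FIRST(<term>)\{ε} = { (, ), id, num }; <term> is nullable, continue.
) is a terminal; add {)} and stop.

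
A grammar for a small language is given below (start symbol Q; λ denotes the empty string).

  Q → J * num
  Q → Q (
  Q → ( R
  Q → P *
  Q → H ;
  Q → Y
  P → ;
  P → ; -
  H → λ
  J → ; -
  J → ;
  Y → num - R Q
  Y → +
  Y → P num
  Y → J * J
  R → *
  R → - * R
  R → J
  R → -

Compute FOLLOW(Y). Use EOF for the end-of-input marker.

{ EOF, ( }

In Q → Y: Y is at the end, add FOLLOW(Q) = { EOF, ( }.
Union: FOLLOW(Y) = { EOF, ( }.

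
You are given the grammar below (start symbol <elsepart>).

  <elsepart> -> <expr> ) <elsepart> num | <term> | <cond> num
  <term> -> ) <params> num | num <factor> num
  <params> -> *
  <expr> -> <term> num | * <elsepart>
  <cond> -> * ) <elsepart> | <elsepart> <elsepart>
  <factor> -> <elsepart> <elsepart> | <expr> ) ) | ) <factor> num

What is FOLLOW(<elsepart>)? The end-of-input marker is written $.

{ $, ), *, num }

<elsepart> is the start symbol, so $ ∈ FOLLOW(<elsepart>).
In <elsepart> -> <expr> ) <elsepart> num: add FIRST(num) = { num }.
In <expr> -> * <elsepart>: <elsepart> is at the end, add FOLLOW(<expr>) = { ) }.
In <cond> -> * ) <elsepart>: <elsepart> is at the end, add FOLLOW(<cond>) = { num }.
In <cond> -> <elsepart> <elsepart>: add FIRST(<elsepart>) = { ), *, num }.
In <cond> -> <elsepart> <elsepart>: <elsepart> is at the end, add FOLLOW(<cond>) = { num }.
In <factor> -> <elsepart> <elsepart>: add FIRST(<elsepart>) = { ), *, num }.
In <factor> -> <elsepart> <elsepart>: <elsepart> is at the end, add FOLLOW(<factor>) = { num }.
Union: FOLLOW(<elsepart>) = { $, ), *, num }.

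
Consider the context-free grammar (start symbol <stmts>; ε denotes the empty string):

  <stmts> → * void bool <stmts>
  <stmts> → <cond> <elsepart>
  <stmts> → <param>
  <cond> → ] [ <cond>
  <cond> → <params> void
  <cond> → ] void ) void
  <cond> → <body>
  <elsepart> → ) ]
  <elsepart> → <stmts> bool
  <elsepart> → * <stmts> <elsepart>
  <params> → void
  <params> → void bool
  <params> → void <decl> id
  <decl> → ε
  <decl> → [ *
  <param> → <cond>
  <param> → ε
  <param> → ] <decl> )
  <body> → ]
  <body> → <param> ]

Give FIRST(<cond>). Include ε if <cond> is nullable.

{ ], void }

<cond> → ] [ <cond> contributes {]}.
From <cond> → <params> void: add FIRST(<params>) = { void }.
<cond> → ] void ) void contributes {]}.
From <cond> → <body>: add FIRST(<body>) = { ], void }.
Union: FIRST(<cond>) = { ], void }.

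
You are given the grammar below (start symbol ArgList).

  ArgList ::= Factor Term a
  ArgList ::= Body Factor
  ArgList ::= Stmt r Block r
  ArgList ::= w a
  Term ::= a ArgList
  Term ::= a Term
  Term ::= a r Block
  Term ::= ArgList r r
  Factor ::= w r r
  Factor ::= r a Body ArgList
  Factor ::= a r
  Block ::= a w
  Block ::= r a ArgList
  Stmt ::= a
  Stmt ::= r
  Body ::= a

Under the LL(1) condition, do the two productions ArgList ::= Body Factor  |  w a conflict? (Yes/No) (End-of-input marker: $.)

No

FIRST(Body Factor) = { a } and FIRST(w a) = { w }.
The FIRST sets are disjoint and neither alternative is nullable — no conflict.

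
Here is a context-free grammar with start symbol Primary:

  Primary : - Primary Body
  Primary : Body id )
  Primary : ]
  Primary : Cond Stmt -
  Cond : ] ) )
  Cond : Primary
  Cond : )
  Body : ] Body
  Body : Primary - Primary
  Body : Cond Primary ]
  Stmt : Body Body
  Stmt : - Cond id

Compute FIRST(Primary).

{ ), -, ] }

Primary : - Primary Body contributes {-}.
From Primary : Body id ): add FIRST(Body) = { ), -, ] }.
Primary : ] contributes {]}.
From Primary : Cond Stmt -: add FIRST(Cond) = { ), -, ] }.
Union: FIRST(Primary) = { ), -, ] }.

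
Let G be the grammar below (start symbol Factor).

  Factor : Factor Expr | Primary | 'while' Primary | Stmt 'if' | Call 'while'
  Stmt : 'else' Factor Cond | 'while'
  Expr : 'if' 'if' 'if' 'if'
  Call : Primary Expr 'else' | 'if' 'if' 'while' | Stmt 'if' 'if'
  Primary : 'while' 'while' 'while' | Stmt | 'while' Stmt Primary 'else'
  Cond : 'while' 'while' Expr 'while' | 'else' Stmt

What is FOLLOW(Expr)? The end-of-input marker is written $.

In Factor : Factor Expr: Expr is at the end, add FOLLOW(Factor) = { $, 'else', 'if', 'while' }.
In Call : Primary Expr 'else': add FIRST('else') = { 'else' }.
In Cond : 'while' 'while' Expr 'while': add FIRST('while') = { 'while' }.
Union: FOLLOW(Expr) = { $, 'else', 'if', 'while' }.

{ $, 'else', 'if', 'while' }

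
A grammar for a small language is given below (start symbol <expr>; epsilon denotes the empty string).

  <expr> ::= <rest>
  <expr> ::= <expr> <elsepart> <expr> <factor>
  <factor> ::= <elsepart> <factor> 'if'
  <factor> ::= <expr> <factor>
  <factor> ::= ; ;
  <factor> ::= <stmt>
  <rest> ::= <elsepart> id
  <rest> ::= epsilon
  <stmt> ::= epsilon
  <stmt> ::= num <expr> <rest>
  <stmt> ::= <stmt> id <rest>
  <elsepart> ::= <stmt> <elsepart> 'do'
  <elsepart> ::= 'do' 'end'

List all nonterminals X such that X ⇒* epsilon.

Directly nullable (have an epsilon-production): <rest>, <stmt>.
<expr> ::= <rest> with every symbol nullable, so <expr> is nullable.
<factor> ::= <expr> <factor> with every symbol nullable, so <factor> is nullable.
No other nonterminal has a production whose RHS symbols are all nullable.

{ <expr>, <factor>, <rest>, <stmt> }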